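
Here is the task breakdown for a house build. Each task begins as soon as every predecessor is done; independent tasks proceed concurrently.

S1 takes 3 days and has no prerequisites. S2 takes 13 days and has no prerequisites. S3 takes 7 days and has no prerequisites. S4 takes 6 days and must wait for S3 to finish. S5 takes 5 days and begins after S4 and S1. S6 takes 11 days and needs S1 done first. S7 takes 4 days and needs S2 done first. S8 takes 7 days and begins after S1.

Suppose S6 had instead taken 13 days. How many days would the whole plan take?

Critical path before the change: S3→S4→S5 = 7+6+5 = 18 giving 18 days.
S6 is off the critical path — its longest chain is 14 days, giving 4 of slack.
That remains the longest chain; total 18 days.

18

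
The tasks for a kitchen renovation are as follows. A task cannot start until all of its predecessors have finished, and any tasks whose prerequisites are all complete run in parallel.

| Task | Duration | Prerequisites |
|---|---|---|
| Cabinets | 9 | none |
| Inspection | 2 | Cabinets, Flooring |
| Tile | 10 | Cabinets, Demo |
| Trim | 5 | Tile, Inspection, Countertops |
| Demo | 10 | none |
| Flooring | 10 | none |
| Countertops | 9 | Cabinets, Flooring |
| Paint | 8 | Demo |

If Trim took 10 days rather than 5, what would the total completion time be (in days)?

30

Critical path before the change: Demo→Tile→Trim = 10+10+5 = 25 giving 25 days.
Trim is on the critical path; changing it to 10 makes that path 30 days.
That remains the longest chain; total 30 days.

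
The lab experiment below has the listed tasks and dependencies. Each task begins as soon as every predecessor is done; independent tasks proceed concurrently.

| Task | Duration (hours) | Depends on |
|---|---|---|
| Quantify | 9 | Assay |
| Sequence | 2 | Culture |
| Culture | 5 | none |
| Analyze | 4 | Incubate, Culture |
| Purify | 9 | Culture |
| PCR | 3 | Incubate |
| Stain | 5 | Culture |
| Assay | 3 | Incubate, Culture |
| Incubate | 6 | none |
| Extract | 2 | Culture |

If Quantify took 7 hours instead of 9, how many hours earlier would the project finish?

The binding path is Incubate→Assay→Quantify = 6+3+9 = 18; finish at 18 hours.
Since Quantify is critical, the -2 change carries straight to that chain (now 16 hours).
No other chain overtakes it, so the finish is 16 hours.
Change in finish: 16 − 18 = -2 hours.

2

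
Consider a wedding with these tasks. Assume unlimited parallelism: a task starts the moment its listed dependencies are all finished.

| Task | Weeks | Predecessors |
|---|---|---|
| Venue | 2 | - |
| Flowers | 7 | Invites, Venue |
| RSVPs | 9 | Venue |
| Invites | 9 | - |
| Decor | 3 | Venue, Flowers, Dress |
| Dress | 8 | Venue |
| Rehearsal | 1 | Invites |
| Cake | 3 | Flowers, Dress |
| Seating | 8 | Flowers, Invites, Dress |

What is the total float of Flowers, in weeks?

0

Critical path: Invites→Flowers→Seating = 9+7+8 = 24, so the finish is 24 weeks.
Flowers finishes as early as 16 and must finish by 16.
Float = 24 − 24 = 0.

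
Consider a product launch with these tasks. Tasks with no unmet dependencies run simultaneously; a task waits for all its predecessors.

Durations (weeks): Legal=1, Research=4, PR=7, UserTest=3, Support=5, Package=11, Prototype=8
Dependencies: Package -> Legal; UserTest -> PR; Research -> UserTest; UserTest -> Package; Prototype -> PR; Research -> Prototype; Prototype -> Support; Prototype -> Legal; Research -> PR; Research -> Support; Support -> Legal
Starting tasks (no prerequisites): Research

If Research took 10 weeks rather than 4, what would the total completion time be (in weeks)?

The binding path is Research→Prototype→PR = 4+8+7 = 19; finish at 19 weeks.
Research lies on that path, so at 10 weeks the path becomes 25 weeks.
That remains the longest chain; total 25 weeks.

25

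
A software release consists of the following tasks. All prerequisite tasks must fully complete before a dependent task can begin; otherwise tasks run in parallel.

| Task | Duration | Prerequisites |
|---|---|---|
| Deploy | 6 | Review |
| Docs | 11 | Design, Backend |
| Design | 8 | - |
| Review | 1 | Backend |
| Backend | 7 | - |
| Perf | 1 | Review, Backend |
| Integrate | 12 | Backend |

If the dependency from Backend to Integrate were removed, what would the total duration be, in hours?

19

With the dependency in place, Design→Docs = 8+11 = 19 sets the finish at 19 hours.
Without Backend→Integrate, Integrate's earliest start moves from 7 to 0.
New critical path: Design→Docs = 8+11 = 19 ⇒ 19 hours.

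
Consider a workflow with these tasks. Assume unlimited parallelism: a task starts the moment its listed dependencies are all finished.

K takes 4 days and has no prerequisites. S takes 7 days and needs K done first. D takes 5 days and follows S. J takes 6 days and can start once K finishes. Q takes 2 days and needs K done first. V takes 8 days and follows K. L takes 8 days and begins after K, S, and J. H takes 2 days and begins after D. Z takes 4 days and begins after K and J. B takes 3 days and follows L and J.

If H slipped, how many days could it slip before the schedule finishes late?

Critical path: K→S→L→B = 4+7+8+3 = 22, so the finish is 22 days.
Longest path through H: 18 days (earliest finish 18, latest finish 22).
Float = 22 − 18 = 4.

4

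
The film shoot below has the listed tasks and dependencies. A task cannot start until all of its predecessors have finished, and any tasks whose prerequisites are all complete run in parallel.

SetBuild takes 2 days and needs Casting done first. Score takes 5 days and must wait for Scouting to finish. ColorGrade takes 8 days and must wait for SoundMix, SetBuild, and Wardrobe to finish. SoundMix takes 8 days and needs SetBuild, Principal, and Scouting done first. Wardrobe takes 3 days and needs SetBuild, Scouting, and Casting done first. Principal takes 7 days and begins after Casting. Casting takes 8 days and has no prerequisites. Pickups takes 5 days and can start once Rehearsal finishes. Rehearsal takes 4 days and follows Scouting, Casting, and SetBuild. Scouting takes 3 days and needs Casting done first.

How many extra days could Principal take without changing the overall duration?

0

The longest chain is Casting→Principal→SoundMix→ColorGrade = 8+7+8+8 = 31; overall finish 31 days.
Longest path through Principal: 31 days (earliest finish 15, latest finish 15).
Slack of Principal = 8 − 8 = 0 days.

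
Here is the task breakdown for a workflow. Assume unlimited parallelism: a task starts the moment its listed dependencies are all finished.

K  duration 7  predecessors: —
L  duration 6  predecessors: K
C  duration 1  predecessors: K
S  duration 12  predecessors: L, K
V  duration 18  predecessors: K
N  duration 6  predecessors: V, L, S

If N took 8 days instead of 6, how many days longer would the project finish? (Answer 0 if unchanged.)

2

Baseline: K→L→S→N = 7+6+12+6 = 31 → 31 days.
N is on the critical path; changing it to 8 makes that path 33 days.
No other chain overtakes it, so the finish is 33 days.
Change in finish: 33 − 31 = +2 days.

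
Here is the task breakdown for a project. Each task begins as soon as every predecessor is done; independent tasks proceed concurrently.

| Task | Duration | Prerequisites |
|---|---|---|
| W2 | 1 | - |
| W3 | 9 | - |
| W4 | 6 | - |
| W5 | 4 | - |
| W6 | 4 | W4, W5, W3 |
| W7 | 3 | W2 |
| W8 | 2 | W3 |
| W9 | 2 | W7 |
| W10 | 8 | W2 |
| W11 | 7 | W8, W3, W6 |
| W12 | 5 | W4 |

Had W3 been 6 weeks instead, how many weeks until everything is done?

The binding path is W3→W6→W11 = 9+4+7 = 20; finish at 20 weeks.
Since W3 is critical, the -3 change carries straight to that chain (now 17 weeks).
The critical path is still W3→W6→W11; finish is now 17 weeks.

17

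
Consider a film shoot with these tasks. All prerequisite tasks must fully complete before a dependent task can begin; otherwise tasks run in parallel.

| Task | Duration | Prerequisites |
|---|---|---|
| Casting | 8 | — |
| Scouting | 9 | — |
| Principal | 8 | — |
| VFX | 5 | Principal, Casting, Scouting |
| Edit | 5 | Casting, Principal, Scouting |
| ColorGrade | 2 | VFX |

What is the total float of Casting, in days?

1

The longest chain is Scouting→VFX→ColorGrade = 9+5+2 = 16; overall finish 16 days.
Casting finishes as early as 8 and must finish by 9.
So Casting can slip 9 − 8 = 1 day.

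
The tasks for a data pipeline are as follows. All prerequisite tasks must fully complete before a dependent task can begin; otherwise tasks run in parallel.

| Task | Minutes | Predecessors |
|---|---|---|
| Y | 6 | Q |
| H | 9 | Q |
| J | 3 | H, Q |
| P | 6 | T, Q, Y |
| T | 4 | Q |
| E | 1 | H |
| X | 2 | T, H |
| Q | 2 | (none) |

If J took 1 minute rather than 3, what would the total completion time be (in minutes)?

14

The binding path is Q→H→J = 2+9+3 = 14; finish at 14 minutes.
J lies on that path, so at 1 minute the path becomes 12 minutes.
Now Q→Y→P = 2+6+6 = 14 is longest, so the finish becomes 14 minutes.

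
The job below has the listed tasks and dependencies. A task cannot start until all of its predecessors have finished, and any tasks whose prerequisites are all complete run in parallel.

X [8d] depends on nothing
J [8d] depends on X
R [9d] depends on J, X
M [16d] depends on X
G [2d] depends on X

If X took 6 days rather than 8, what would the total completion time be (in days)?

23

Critical path before the change: X→J→R = 8+8+9 = 25 giving 25 days.
X is on the critical path; changing it to 6 makes that path 23 days.
No other chain overtakes it, so the finish is 23 days.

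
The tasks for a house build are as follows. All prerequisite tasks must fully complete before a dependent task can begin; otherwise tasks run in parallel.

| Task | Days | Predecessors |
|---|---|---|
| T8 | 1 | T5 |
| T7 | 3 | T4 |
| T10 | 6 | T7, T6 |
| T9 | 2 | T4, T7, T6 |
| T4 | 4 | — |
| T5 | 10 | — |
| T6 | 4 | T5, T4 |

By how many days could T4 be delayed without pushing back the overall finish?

T5→T6→T10 = 10+4+6 = 20 sets the makespan at 20 days.
Longest path through T4: 14 days (earliest finish 4, latest finish 10).
So T4 can slip 10 − 4 = 6 days.

6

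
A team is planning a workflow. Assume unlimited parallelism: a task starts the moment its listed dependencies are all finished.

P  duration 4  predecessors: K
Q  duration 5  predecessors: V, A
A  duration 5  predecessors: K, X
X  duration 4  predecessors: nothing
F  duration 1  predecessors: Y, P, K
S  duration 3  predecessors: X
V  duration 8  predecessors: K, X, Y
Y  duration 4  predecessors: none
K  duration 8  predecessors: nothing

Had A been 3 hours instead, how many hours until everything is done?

Actual critical path: K→V→Q = 8+8+5 = 21 ⇒ 21 hours.
The longest path through A is only 18 hours, so A has float 3.
That remains the longest chain; total 21 hours.

21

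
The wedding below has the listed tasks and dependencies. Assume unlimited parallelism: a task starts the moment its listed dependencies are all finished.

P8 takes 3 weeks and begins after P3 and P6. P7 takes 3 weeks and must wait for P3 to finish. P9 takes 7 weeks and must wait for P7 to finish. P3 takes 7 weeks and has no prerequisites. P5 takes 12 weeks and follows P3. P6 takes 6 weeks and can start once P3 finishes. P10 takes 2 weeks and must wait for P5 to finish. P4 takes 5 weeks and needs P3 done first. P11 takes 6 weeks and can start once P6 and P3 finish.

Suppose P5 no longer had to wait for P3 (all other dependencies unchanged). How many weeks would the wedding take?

19

With the dependency in place, P3→P5→P10 = 7+12+2 = 21 sets the finish at 21 weeks.
Without P3→P5, P5's earliest start moves from 7 to 0.
After: P3→P6→P11 = 7+6+6 = 19 → 19 weeks.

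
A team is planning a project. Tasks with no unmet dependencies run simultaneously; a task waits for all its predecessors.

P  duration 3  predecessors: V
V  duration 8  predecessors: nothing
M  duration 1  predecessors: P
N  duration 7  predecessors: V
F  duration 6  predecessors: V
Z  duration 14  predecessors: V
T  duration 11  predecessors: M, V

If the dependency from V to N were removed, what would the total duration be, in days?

23

Before: longest chain V→P→M→T = 8+3+1+11 = 23, finish 23.
Without V→N, N's earliest start moves from 8 to 0.
The longest chain is now V→P→M→T = 8+3+1+11 = 23, so the job takes 23 days.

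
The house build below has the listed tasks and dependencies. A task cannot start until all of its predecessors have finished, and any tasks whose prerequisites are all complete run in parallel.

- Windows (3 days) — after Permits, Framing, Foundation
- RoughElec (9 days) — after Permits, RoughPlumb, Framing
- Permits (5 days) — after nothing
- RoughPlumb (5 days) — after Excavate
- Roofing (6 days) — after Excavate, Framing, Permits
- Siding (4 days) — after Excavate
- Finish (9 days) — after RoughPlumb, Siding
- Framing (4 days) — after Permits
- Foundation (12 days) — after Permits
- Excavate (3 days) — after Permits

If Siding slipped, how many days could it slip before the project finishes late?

1

The longest chain is Permits→Excavate→RoughPlumb→RoughElec = 5+3+5+9 = 22; overall finish 22 days.
Longest path through Siding: 21 days (earliest finish 12, latest finish 13).
Slack of Siding = 9 − 8 = 1 day.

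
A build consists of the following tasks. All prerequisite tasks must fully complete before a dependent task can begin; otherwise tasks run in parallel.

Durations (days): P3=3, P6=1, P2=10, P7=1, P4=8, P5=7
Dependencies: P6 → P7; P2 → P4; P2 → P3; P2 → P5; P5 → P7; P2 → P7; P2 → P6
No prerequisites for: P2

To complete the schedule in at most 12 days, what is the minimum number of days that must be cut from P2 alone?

Current finish: 18 days; target: 12.
P2 is on every critical path, so each day cut from P2 cuts the finish by one (this holds down to a finish of 9).
Need 18 − 12 = 6 days off P2 → P2 becomes 4 days, finish becomes 12.

6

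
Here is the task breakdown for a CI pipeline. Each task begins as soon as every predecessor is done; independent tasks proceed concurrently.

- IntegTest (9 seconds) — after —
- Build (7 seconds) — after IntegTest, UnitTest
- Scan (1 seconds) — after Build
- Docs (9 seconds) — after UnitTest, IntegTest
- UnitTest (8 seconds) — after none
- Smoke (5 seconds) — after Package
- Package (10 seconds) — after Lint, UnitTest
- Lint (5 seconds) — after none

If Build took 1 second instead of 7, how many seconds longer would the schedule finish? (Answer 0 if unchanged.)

0

Critical path before the change: UnitTest→Package→Smoke = 8+10+5 = 23 giving 23 seconds.
Build has 6 seconds of float (longest path through it is 17).
That remains the longest chain; total 23 seconds.
Change in finish: 23 − 23 = +0 seconds.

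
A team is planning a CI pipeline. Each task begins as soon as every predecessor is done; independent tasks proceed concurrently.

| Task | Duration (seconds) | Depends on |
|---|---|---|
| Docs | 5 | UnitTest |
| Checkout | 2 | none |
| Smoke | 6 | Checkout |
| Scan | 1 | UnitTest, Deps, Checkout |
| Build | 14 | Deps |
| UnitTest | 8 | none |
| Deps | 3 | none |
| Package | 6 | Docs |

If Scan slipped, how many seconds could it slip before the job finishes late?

UnitTest→Docs→Package = 8+5+6 = 19 sets the makespan at 19 seconds.
Scan finishes as early as 9 and must finish by 19.
Float = 19 − 9 = 10.

10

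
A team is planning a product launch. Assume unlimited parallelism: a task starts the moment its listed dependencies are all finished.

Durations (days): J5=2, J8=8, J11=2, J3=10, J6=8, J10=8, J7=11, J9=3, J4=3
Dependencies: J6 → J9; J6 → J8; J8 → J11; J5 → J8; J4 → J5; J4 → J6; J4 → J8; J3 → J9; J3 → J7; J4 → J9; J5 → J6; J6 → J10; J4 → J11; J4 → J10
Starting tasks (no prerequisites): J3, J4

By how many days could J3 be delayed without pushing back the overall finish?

2

The longest chain is J4→J5→J6→J8→J11 = 3+2+8+8+2 = 23; overall finish 23 days.
Longest path through J3: 21 days (earliest finish 10, latest finish 12).
Float = 23 − 21 = 2.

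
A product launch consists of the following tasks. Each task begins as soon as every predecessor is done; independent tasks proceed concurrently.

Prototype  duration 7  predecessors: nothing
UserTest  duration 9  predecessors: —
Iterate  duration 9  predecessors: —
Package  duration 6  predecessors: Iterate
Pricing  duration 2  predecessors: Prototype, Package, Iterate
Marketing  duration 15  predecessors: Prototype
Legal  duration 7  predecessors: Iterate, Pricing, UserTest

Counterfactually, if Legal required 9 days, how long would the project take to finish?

26

Actual critical path: Iterate→Package→Pricing→Legal = 9+6+2+7 = 24 ⇒ 24 days.
Legal lies on that path, so at 9 days the path becomes 26 days.
The critical path is still Iterate→Package→Pricing→Legal; finish is now 26 days.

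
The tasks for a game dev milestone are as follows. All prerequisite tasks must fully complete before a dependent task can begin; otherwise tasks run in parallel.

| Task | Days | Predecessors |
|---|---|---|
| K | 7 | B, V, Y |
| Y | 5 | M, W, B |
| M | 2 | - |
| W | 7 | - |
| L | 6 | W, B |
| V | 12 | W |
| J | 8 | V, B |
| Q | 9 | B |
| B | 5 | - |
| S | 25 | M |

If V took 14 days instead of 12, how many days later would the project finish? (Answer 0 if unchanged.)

The binding path is W→V→J = 7+12+8 = 27; finish at 27 days.
V is on the critical path; changing it to 14 makes that path 29 days.
No other chain overtakes it, so the finish is 29 days.
Change in finish: 29 − 27 = +2 days.

2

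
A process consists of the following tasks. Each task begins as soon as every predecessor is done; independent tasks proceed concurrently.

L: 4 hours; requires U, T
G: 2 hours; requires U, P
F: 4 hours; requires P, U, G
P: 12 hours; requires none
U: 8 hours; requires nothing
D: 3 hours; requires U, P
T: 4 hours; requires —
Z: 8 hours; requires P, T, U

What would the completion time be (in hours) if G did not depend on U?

20

Original critical path: P→Z = 12+8 = 20 ⇒ 20 hours.
Dropping U→G doesn't change G's earliest start (12); another predecessor still binds.
The longest chain is now P→Z = 12+8 = 20, so the plan takes 20 hours.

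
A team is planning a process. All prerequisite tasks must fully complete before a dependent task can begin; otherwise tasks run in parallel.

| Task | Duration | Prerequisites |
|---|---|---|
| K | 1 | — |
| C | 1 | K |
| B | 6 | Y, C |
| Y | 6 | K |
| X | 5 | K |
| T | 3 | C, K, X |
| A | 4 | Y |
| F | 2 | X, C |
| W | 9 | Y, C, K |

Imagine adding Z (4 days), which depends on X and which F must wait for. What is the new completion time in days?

16

Originally the process takes 16 days.
With Z inserted, F now waits for max(X, C, Z).
New critical path: K→Y→W = 1+6+9 = 16 ⇒ 16 days.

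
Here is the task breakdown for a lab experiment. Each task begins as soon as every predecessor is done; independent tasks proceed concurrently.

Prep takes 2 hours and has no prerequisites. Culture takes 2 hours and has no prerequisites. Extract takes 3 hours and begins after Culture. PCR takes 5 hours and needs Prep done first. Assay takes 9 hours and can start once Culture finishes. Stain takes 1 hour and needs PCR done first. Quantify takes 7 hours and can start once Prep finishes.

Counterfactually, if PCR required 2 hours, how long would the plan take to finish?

Baseline: Culture→Assay = 2+9 = 11 → 11 hours.
PCR has 3 hours of float (longest path through it is 8).
That remains the longest chain; total 11 hours.

11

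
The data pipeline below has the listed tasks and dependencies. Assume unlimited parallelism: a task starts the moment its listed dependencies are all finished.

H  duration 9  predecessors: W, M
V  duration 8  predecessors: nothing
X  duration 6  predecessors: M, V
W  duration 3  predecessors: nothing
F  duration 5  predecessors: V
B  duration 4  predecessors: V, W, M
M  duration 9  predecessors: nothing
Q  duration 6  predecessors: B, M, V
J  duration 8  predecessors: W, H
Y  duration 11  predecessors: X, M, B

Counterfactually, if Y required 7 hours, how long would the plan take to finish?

Actual critical path: M→X→Y = 9+6+11 = 26 ⇒ 26 hours.
Since Y is critical, the -4 change carries straight to that chain (now 22 hours).
New critical path: M→H→J = 9+9+8 = 26 ⇒ 26 hours.

26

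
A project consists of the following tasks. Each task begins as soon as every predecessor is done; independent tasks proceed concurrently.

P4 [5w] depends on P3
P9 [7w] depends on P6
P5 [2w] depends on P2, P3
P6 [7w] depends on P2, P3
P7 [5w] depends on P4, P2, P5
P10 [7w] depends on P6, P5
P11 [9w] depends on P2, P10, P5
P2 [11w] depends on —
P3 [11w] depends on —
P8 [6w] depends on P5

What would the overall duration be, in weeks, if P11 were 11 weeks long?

36

The binding path is P2→P6→P10→P11 = 11+7+7+9 = 34; finish at 34 weeks.
Since P11 is critical, the +2 change carries straight to that chain (now 36 weeks).
That remains the longest chain; total 36 weeks.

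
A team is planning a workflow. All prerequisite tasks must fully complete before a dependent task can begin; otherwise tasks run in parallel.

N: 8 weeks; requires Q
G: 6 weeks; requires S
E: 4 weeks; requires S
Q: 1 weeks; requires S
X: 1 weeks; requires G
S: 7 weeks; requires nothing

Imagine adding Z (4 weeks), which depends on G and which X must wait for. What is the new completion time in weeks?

18

Originally the workflow takes 16 weeks.
With Z inserted, X now waits for max(G, Z).
New critical path: S→G→Z→X = 7+6+4+1 = 18 ⇒ 18 weeks.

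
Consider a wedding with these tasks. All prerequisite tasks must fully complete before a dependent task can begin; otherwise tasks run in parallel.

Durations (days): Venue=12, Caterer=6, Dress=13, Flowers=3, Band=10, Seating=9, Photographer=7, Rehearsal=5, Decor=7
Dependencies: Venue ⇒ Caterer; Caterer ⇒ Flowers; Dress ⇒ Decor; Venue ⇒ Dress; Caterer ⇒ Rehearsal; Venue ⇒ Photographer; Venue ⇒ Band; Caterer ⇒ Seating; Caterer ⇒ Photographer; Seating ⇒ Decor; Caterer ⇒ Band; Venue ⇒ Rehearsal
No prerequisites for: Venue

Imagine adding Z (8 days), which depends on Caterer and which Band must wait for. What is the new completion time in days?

36

Originally the job takes 34 days.
With Z inserted, Band now waits for max(Caterer, Venue, Z).
New critical path: Venue→Caterer→Z→Band = 12+6+8+10 = 36 ⇒ 36 days.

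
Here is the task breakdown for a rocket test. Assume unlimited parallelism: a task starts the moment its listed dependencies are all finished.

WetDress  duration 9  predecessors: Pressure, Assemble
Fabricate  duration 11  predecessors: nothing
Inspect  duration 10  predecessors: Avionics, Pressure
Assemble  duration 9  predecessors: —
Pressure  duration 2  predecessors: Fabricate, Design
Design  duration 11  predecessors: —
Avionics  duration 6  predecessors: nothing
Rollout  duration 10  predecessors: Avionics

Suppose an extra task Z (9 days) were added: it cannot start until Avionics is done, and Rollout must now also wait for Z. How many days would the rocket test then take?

25

Originally the rocket test takes 23 days.
With Z inserted, Rollout now waits for max(Avionics, Z).
New critical path: Avionics→Z→Rollout = 6+9+10 = 25 ⇒ 25 days.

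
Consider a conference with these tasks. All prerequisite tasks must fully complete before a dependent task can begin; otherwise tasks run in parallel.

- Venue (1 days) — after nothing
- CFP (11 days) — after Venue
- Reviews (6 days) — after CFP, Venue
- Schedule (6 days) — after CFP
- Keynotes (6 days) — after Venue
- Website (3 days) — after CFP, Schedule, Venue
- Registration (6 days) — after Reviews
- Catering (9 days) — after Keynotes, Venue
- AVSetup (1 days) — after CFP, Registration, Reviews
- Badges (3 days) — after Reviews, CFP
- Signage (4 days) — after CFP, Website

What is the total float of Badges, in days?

The longest chain is Venue→CFP→Reviews→Registration→AVSetup = 1+11+6+6+1 = 25; overall finish 25 days.
Badges finishes as early as 21 and must finish by 25.
So Badges can slip 25 − 21 = 4 days.

4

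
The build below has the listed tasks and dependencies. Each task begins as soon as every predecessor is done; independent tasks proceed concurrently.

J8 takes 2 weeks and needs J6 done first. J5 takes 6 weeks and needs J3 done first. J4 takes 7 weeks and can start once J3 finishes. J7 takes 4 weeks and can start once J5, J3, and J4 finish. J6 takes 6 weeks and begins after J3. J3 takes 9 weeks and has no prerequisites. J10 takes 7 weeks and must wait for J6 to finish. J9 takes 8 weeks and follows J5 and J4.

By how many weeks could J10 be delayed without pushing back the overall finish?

J3→J4→J9 = 9+7+8 = 24 sets the makespan at 24 weeks.
The longest chain containing J10 totals 22 weeks.
Float = 24 − 22 = 2.

2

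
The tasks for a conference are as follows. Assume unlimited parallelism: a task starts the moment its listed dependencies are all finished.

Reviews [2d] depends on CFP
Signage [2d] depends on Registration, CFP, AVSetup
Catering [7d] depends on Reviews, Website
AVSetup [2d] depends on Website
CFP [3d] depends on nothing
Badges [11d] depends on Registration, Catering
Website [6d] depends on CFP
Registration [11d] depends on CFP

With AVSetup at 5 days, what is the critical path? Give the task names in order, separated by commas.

The binding path is CFP→Website→Catering→Badges = 3+6+7+11 = 27; finish at 27 days.
AVSetup has 14 days of float (longest path through it is 13).
The critical path is still CFP→Website→Catering→Badges; finish is now 27 days.

CFP, Website, Catering, Badges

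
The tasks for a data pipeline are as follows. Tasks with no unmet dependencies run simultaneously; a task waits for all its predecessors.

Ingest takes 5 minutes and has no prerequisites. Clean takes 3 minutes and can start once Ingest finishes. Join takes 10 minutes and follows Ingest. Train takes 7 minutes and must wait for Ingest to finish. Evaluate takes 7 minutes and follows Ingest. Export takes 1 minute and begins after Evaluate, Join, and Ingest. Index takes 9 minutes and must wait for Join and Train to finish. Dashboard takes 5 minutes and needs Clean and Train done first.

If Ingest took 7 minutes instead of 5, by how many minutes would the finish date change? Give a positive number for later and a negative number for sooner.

2

Baseline: Ingest→Join→Index = 5+10+9 = 24 → 24 minutes.
Since Ingest is critical, the +2 change carries straight to that chain (now 26 minutes).
That remains the longest chain; total 26 minutes.
Change in finish: 26 − 24 = +2 minutes.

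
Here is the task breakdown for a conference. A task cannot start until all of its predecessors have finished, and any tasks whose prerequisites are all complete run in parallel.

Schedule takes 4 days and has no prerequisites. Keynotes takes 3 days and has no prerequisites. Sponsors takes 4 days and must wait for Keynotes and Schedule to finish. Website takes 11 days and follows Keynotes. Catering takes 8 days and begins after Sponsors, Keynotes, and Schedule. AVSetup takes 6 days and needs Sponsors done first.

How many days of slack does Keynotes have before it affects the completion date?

1

The longest chain is Schedule→Sponsors→Catering = 4+4+8 = 16; overall finish 16 days.
Longest path through Keynotes: 15 days (earliest finish 3, latest finish 4).
Slack of Keynotes = 1 − 0 = 1 day.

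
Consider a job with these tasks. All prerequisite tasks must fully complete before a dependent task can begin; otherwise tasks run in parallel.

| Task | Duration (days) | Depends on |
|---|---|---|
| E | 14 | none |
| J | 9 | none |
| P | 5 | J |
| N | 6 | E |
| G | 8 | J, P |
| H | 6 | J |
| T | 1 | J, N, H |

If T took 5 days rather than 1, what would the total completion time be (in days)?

25

Critical path before the change: J→P→G = 9+5+8 = 22 giving 22 days.
The longest path through T is only 21 days, so T has float 1.
The binding chain switches to E→N→T = 14+6+5 = 25; finish 25 days.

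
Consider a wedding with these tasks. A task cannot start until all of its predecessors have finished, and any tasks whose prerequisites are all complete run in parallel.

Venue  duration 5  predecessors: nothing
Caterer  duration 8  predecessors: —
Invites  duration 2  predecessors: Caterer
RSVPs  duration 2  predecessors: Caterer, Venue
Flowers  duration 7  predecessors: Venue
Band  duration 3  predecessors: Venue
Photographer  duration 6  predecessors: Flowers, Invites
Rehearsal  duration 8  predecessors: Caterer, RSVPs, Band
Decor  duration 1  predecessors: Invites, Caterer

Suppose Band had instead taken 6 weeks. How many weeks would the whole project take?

19

Actual critical path: Venue→Flowers→Photographer = 5+7+6 = 18 ⇒ 18 weeks.
The longest path through Band is only 16 weeks, so Band has float 2.
The binding chain switches to Venue→Band→Rehearsal = 5+6+8 = 19; finish 19 weeks.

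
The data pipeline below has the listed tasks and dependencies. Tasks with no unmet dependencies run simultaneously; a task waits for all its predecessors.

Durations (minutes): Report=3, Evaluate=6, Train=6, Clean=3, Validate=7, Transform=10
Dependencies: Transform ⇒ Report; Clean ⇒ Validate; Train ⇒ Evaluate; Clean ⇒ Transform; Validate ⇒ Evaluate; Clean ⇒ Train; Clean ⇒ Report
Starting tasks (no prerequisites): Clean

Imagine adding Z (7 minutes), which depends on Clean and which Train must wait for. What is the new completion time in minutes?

Originally the plan takes 16 minutes.
With Z inserted, Train now waits for max(Clean, Z).
New critical path: Clean→Z→Train→Evaluate = 3+7+6+6 = 22 ⇒ 22 minutes.

22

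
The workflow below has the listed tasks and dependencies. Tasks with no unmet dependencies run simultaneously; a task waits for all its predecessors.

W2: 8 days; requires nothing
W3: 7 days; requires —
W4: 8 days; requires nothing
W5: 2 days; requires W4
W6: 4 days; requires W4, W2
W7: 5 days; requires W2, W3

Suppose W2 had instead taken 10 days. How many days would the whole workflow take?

15

The binding path is W2→W7 = 8+5 = 13; finish at 13 days.
W2 lies on that path, so at 10 days the path becomes 15 days.
That remains the longest chain; total 15 days.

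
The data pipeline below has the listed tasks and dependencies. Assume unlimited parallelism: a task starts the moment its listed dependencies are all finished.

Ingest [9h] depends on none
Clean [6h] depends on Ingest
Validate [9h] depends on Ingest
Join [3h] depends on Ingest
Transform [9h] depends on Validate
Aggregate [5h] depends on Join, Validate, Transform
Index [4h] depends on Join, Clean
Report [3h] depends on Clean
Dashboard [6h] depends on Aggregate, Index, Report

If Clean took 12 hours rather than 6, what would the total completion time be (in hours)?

As given, the longest chain is Ingest→Validate→Transform→Aggregate→Dashboard = 9+9+9+5+6 = 38, so the finish is 38 hours.
The longest path through Clean is only 25 hours, so Clean has float 13.
No other chain overtakes it, so the finish is 38 hours.

38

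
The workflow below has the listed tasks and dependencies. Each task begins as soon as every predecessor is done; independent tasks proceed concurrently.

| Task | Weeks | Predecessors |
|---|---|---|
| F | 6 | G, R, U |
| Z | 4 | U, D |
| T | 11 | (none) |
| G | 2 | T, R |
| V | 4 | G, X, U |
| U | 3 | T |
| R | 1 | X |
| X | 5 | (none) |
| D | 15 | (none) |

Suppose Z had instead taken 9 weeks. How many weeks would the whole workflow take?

24

Critical path before the change: T→U→F = 11+3+6 = 20 giving 20 weeks.
The longest path through Z is only 19 weeks, so Z has float 1.
The binding chain switches to D→Z = 15+9 = 24; finish 24 weeks.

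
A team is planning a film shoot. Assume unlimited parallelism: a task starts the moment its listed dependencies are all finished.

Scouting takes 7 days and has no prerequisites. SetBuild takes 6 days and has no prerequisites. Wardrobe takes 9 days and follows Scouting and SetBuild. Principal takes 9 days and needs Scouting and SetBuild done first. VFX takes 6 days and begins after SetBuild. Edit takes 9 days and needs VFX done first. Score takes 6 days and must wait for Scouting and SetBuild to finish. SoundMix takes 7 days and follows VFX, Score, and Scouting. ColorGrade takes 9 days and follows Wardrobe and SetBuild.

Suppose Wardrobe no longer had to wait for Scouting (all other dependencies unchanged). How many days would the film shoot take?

24

Original critical path: Scouting→Wardrobe→ColorGrade = 7+9+9 = 25 ⇒ 25 days.
Without Scouting→Wardrobe, Wardrobe's earliest start moves from 7 to 6.
After: SetBuild→Wardrobe→ColorGrade = 6+9+9 = 24 → 24 days.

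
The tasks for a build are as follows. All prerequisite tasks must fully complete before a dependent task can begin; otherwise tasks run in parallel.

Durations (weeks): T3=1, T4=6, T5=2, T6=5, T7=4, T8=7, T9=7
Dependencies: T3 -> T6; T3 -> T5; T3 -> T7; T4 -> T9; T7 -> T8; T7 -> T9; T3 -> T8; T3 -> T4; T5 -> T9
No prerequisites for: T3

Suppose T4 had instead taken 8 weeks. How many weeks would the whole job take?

As given, the longest chain is T3→T4→T9 = 1+6+7 = 14, so the finish is 14 weeks.
T4 is on the critical path; changing it to 8 makes that path 16 weeks.
The critical path is still T3→T4→T9; finish is now 16 weeks.

16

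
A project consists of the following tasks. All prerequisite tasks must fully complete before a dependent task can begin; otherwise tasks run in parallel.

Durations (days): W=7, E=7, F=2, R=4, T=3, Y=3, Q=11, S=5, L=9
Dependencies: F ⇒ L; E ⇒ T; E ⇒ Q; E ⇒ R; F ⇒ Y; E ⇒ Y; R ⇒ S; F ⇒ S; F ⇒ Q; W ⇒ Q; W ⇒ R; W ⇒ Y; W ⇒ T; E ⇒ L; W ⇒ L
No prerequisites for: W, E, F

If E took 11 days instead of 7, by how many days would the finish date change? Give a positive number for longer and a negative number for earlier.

The binding path is E→Q = 7+11 = 18; finish at 18 days.
Since E is critical, the +4 change carries straight to that chain (now 22 days).
No other chain overtakes it, so the finish is 22 days.
Change in finish: 22 − 18 = +4 days.

4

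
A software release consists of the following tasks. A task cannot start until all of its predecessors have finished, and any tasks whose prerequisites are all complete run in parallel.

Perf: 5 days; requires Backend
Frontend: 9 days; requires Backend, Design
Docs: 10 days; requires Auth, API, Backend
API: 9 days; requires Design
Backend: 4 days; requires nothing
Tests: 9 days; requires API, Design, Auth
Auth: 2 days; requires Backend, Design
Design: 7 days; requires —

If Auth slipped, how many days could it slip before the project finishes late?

7

Critical path: Design→API→Docs = 7+9+10 = 26, so the finish is 26 days.
Auth finishes as early as 9 and must finish by 16.
Slack of Auth = 14 − 7 = 7 days.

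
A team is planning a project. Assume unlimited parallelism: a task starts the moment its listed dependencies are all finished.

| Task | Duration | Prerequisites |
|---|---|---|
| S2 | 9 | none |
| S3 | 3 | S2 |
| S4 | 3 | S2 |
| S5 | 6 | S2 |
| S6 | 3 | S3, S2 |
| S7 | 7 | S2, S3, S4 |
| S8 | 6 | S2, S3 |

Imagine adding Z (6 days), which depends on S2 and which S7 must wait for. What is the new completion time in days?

22

Originally the project takes 19 days.
With Z inserted, S7 now waits for max(S2, S3, S4, Z).
New critical path: S2→Z→S7 = 9+6+7 = 22 ⇒ 22 days.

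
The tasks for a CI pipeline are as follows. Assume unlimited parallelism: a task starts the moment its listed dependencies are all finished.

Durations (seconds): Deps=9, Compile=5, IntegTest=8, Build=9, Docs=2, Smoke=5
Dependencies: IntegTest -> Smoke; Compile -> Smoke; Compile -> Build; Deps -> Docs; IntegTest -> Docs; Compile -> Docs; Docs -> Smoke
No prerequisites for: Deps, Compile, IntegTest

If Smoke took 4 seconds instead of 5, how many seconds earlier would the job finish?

1

Actual critical path: Deps→Docs→Smoke = 9+2+5 = 16 ⇒ 16 seconds.
Smoke lies on that path, so at 4 seconds the path becomes 15 seconds.
The critical path is still Deps→Docs→Smoke; finish is now 15 seconds.
Change in finish: 15 − 16 = -1 seconds.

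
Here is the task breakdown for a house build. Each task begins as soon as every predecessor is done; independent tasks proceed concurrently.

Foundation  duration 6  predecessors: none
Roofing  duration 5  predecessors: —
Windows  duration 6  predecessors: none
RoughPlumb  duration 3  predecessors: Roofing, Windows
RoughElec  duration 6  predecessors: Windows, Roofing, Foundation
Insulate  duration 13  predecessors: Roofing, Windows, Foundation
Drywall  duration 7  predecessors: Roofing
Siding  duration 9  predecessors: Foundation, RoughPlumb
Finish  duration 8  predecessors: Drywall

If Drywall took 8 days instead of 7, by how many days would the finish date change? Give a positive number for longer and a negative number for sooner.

1

The binding path is Roofing→Drywall→Finish = 5+7+8 = 20; finish at 20 days.
Since Drywall is critical, the +1 change carries straight to that chain (now 21 days).
That remains the longest chain; total 21 days.
Change in finish: 21 − 20 = +1 days.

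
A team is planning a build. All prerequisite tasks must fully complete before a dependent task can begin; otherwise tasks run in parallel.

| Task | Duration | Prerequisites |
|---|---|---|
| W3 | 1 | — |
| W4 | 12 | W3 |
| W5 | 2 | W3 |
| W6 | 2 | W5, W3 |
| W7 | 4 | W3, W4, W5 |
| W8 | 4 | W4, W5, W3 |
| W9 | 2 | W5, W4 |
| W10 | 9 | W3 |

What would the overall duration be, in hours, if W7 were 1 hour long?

Critical path before the change: W3→W4→W7 = 1+12+4 = 17 giving 17 hours.
Since W7 is critical, the -3 change carries straight to that chain (now 14 hours).
New critical path: W3→W4→W8 = 1+12+4 = 17 ⇒ 17 hours.

17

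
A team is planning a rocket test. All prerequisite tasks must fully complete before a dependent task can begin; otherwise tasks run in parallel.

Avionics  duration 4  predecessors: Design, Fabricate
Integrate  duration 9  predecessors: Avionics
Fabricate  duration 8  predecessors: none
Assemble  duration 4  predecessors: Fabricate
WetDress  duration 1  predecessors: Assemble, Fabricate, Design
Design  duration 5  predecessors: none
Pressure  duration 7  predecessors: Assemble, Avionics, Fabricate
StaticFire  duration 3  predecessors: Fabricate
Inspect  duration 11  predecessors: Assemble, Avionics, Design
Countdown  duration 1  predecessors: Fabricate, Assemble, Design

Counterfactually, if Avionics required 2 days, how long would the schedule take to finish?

23

Actual critical path: Fabricate→Avionics→Inspect = 8+4+11 = 23 ⇒ 23 days.
Avionics is on the critical path; changing it to 2 makes that path 21 days.
Now Fabricate→Assemble→Inspect = 8+4+11 = 23 is longest, so the finish becomes 23 days.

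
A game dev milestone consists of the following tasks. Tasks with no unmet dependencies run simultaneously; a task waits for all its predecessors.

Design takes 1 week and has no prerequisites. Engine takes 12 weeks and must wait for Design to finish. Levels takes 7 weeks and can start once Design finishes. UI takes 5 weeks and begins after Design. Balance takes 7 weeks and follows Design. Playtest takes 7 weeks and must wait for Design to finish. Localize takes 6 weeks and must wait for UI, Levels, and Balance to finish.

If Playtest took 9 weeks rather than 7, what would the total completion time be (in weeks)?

14

Critical path before the change: Design→Levels→Localize = 1+7+6 = 14 giving 14 weeks.
The longest path through Playtest is only 8 weeks, so Playtest has float 6.
The critical path is still Design→Levels→Localize; finish is now 14 weeks.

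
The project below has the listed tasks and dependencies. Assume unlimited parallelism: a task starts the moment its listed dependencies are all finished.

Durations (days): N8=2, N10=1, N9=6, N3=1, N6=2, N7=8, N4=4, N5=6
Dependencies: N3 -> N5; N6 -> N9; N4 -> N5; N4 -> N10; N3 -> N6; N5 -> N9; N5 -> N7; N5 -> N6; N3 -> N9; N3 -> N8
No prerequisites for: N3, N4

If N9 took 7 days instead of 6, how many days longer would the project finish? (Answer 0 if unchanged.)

1

Baseline: N4→N5→N6→N9 = 4+6+2+6 = 18 → 18 days.
Since N9 is critical, the +1 change carries straight to that chain (now 19 days).
The critical path is still N4→N5→N6→N9; finish is now 19 days.
Change in finish: 19 − 18 = +1 days.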